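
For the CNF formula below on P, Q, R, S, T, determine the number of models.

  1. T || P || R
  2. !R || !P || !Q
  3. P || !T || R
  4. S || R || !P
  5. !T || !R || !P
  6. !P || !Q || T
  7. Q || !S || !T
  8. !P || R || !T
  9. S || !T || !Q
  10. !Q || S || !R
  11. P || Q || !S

There are 2^5 = 32 truth assignments over (P, Q, R, S, T).
Split on R. With R = true, the clauses containing R are satisfied and !R drops from the rest; 6 of the 2^4 = 16 assignments to the other variables satisfy what remains.
With R = false, by the same count on the reduced clause set, 1 assignment works.
(One model: P=F, Q=F, R=T, S=F, T=F.)
Total: 6 + 1 = 7.

7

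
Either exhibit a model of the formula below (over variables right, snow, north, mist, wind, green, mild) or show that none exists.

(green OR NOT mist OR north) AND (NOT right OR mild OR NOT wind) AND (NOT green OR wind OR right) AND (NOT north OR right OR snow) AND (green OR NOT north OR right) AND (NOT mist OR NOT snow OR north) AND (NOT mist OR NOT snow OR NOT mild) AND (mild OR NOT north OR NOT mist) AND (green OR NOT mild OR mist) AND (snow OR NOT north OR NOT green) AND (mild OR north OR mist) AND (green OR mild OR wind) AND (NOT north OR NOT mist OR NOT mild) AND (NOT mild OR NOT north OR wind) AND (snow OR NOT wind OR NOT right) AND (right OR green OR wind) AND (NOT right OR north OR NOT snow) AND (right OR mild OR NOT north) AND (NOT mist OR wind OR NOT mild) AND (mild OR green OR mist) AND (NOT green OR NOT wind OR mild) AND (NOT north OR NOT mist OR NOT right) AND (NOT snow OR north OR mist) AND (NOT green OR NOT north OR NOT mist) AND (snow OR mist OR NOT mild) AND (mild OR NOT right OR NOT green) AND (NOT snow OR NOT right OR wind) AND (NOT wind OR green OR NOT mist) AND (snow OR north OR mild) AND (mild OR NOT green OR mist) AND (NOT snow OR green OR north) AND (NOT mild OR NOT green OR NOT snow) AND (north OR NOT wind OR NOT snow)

right: false,  snow: false,  north: false,  mist: true,  wind: true,  green: true,  mild: true

Try green = true.
Try wind = true.
From the singleton clause (mild), mild = true.
From the singleton clause (NOT snow), snow = false.
From the singleton clause (NOT north), north = false.
From the singleton clause (NOT right), right = false.
From the singleton clause (mist), mist = true.
Every clause now holds.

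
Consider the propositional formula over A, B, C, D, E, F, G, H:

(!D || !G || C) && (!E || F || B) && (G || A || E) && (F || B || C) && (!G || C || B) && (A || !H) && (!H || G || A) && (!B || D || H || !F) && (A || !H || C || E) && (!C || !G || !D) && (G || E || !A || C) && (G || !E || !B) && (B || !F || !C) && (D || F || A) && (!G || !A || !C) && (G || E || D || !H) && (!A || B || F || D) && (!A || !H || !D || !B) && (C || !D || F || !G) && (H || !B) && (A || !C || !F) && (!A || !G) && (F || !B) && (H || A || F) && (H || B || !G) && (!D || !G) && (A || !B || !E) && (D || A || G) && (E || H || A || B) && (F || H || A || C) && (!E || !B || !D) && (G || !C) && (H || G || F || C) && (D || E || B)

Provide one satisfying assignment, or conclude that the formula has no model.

Try A = true.
The clause (!G) is unit, so G = false.
The clause (!C) is unit, so C = false.
The clause (E) is unit, so E = true.
The clause (!B) is unit, so B = false.
The clause (F) is unit, so F = true.
All clauses hold; D, H can take either value.

A=true, B=false, C=false, D=false, E=true, F=true, G=false, H=false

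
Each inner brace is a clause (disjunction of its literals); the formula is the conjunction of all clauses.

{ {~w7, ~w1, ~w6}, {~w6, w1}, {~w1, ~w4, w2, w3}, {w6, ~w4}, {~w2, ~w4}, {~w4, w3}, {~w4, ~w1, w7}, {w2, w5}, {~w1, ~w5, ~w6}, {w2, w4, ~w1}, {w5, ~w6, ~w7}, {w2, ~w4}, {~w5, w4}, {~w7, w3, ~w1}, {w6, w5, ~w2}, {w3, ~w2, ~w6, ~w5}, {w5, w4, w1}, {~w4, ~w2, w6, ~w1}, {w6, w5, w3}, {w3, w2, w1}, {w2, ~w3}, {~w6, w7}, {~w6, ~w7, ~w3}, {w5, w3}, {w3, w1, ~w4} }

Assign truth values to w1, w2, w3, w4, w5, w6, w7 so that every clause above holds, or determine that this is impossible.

Suppose w6 = 0.
(~w4) alone gives w4 = 0.
(~w5) alone gives w5 = 0.
(w2) alone gives w2 = 1.
But (~w2) is also a unit clause — contradiction.
Undo w6 and try w6 = 1.
(w1) alone gives w1 = 1.
(~w7) alone gives w7 = 0.
But (w7) is also a unit clause — contradiction.
Either choice for w6 ends in contradiction.

UNSATISFIABLE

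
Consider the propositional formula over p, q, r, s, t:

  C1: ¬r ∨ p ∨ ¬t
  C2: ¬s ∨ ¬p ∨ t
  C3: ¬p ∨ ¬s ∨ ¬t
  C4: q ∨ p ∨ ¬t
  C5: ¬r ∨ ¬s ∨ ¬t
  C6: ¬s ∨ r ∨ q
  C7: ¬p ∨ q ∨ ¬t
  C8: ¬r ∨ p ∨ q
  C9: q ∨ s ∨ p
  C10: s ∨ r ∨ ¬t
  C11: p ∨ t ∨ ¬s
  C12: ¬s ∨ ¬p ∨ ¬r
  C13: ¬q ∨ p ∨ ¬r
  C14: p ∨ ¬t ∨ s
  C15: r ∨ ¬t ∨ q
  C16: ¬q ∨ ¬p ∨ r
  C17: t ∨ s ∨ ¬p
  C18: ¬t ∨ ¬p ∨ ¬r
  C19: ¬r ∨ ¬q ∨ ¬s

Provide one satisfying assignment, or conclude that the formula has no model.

p=False; q=True; r=False; s=False; t=False

Suppose r = False.
Suppose s = False.
Unit clause (¬t) forces t = False.
Unit clause (¬p) forces p = False.
Unit clause (q) forces q = True.
This assignment satisfies each clause.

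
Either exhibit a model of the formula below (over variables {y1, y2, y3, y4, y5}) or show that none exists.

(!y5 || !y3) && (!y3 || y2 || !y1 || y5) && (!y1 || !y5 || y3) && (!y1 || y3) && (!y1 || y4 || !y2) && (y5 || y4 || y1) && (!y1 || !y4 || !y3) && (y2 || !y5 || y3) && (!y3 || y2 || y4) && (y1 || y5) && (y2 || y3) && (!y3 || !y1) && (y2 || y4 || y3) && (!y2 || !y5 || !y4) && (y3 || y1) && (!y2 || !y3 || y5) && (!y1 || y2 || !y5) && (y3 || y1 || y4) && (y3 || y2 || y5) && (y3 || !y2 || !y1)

Suppose y5 = false.
Unit clause (y1) forces y1 = true.
Unit clause (y3) forces y3 = true.
Now (!y3) is unsatisfied and unit — conflict.
So y5 must be the other value — set y5 = true.
Unit clause (!y3) forces y3 = false.
Unit clause (!y1) forces y1 = false.
Now (y1) is unsatisfied and unit — conflict.
Either choice for y5 ends in contradiction.

UNSATISFIABLE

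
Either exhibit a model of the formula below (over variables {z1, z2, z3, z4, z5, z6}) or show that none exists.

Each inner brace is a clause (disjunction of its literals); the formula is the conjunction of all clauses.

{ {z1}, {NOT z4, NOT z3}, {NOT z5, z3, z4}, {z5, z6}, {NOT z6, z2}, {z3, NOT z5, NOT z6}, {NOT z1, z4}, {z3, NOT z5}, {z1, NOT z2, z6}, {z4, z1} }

From the singleton clause (z1), z1 = true.
From the singleton clause (z4), z4 = true.
From the singleton clause (NOT z3), z3 = false.
From the singleton clause (NOT z5), z5 = false.
From the singleton clause (z6), z6 = true.
From the singleton clause (z2), z2 = true.
All clauses are satisfied.

z1: true, z2: true, z3: false, z4: true, z5: false, z6: true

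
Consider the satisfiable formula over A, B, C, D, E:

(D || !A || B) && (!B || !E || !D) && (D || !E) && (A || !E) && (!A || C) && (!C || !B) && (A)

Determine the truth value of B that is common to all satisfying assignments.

False

Suppose B = true.
From the singleton clause (!C), C = false.
From the singleton clause (!A), A = false.
But (A) is also a unit clause — contradiction.
So every satisfying assignment has B = False.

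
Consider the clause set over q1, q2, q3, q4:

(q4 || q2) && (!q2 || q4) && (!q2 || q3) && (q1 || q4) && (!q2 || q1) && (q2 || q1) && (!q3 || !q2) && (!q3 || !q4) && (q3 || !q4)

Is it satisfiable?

No, unsatisfiable

Case q4 = true:
(!q3) alone gives q3 = false.
Now (q3) is unsatisfied and unit — conflict.
So q4 must be the other value — set q4 = false.
(q2) alone gives q2 = true.
Now (!q2) is unsatisfied and unit — conflict.
Neither q4 = true nor q4 = false works.
No assignment satisfies every clause.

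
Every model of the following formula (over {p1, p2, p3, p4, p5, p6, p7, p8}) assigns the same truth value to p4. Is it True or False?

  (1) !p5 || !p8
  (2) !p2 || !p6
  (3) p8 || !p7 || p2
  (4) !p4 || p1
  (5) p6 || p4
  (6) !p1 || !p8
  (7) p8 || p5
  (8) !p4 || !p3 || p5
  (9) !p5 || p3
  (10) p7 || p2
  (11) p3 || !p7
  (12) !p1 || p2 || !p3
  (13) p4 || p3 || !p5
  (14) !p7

Suppose p4 = false.
The clause (p6) is unit, so p6 = true.
The clause (!p2) is unit, so p2 = false.
The clause (p7) is unit, so p7 = true.
That conflicts with the unit clause (!p7).
So every satisfying assignment has p4 = True.

True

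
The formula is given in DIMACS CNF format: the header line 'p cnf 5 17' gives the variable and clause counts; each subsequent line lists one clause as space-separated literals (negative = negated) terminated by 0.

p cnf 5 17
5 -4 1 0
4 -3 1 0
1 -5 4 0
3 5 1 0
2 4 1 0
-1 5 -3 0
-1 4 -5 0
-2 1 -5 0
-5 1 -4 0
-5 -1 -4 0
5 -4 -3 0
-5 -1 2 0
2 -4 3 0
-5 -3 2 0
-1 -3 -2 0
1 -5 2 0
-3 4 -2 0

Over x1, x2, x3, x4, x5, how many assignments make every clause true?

3

There are 2^5 = 32 truth assignments over (x1, x2, x3, x4, x5).
Split on x2. With x2 = True, the clauses containing x2 are satisfied and ¬x2 drops from the rest; 2 of the 2^4 = 16 assignments to the other variables satisfy what remains.
With x2 = False, by the same count on the reduced clause set, 1 assignment works.
(One model: x1=T, x2=F, x3=F, x4=F, x5=F.)
Total: 2 + 1 = 3.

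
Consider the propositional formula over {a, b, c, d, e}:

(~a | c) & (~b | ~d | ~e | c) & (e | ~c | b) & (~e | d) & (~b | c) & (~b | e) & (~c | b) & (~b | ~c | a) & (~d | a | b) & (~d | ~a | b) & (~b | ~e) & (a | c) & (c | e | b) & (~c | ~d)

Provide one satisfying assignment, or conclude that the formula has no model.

Try a = 0.
From the singleton clause (c), c = 1.
From the singleton clause (b), b = 1.
That conflicts with the unit clause (~b).
So a must be the other value — set a = 1.
From the singleton clause (c), c = 1.
From the singleton clause (b), b = 1.
From the singleton clause (e), e = 1.
That conflicts with the unit clause (~e).
Either choice for a ends in contradiction.

UNSATISFIABLE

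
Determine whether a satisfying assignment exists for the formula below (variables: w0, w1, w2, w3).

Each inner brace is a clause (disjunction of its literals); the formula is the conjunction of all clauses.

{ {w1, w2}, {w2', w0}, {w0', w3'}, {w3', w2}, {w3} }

No, unsatisfiable

Unit clause (w3) forces w3 = 1.
Unit clause (w0') forces w0 = 0.
Unit clause (w2') forces w2 = 0.
But (w2) is also a unit clause — contradiction.
No assignment satisfies every clause.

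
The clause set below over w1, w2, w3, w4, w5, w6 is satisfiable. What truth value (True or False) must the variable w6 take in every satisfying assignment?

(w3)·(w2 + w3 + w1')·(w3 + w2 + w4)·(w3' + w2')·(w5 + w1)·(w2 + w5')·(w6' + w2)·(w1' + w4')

False

Suppose w6 = 1.
From the singleton clause (w3), w3 = 1.
From the singleton clause (w2'), w2 = 0.
Now (w2) is unsatisfied and unit — conflict.
So every satisfying assignment has w6 = False.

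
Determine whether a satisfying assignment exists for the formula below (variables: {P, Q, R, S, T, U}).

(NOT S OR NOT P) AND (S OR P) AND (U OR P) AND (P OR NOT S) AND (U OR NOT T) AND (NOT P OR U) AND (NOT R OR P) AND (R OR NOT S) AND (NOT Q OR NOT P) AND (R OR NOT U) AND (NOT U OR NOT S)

Satisfiable

Suppose S = false.
(P) alone gives P = true.
(U) alone gives U = true.
(NOT Q) alone gives Q = false.
(R) alone gives R = true.
All clauses hold; T can take either value.
A satisfying assignment: P=true, Q=false, R=true, S=false, T=false, U=true.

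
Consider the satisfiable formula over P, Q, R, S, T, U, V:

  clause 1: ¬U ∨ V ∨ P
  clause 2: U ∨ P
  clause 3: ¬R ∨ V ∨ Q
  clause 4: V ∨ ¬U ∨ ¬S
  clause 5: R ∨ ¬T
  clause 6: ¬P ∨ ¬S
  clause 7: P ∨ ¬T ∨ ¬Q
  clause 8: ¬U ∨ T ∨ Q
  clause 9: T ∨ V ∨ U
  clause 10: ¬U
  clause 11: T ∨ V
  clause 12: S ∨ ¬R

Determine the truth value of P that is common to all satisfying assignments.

True

Suppose P = False.
Unit clause (U) forces U = True.
Now (¬U) is unsatisfied and unit — conflict.
So every satisfying assignment has P = True.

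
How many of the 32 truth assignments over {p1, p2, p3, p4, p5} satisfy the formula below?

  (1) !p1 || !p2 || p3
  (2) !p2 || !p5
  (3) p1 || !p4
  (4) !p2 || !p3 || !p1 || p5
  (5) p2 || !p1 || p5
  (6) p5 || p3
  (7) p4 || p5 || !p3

There are 2^5 = 32 truth assignments over (p1, p2, p3, p4, p5).
Split on p3. With p3 = true, the clauses containing p3 are satisfied and !p3 drops from the rest; 3 of the 2^4 = 16 assignments to the other variables satisfy what remains.
With p3 = false, by the same count on the reduced clause set, 3 assignments work.
Total: 3 + 3 = 6.

6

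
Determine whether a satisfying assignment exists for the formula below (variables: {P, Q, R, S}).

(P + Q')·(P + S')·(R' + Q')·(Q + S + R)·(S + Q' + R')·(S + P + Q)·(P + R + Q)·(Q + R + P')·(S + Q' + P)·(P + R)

Case P = 1:
Case R = 1:
(Q') alone gives Q = 0.
Every clause is now satisfied; S is unconstrained.
A satisfying assignment: P=1,  Q=0,  R=1,  S=1.

Satisfiable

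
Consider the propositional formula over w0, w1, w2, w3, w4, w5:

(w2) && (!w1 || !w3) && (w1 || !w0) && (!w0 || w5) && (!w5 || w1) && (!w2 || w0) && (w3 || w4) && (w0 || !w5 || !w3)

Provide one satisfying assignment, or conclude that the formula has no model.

Unit clause (w2) forces w2 = true.
Unit clause (w0) forces w0 = true.
Unit clause (w1) forces w1 = true.
Unit clause (!w3) forces w3 = false.
Unit clause (w5) forces w5 = true.
Unit clause (w4) forces w4 = true.
Every clause now holds.

w0: true; w1: true; w2: true; w3: false; w4: true; w5: true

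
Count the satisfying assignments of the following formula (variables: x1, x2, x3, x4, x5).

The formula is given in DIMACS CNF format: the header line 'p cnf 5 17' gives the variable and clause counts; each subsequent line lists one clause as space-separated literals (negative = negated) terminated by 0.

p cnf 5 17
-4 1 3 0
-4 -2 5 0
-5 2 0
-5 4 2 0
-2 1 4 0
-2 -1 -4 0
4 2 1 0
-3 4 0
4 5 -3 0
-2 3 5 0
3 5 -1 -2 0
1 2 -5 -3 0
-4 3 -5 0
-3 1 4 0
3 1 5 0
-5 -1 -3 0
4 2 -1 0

There are 2^5 = 32 truth assignments over (x1, x2, x3, x4, x5).
Split on x2. With x2 = True, the clauses containing x2 are satisfied and ¬x2 drops from the rest; 2 of the 2^4 = 16 assignments to the other variables satisfy what remains.
With x2 = False, by the same count on the reduced clause set, 3 assignments work.
(One model: x1=F, x2=F, x3=T, x4=T, x5=F.)
Total: 2 + 3 = 5.

5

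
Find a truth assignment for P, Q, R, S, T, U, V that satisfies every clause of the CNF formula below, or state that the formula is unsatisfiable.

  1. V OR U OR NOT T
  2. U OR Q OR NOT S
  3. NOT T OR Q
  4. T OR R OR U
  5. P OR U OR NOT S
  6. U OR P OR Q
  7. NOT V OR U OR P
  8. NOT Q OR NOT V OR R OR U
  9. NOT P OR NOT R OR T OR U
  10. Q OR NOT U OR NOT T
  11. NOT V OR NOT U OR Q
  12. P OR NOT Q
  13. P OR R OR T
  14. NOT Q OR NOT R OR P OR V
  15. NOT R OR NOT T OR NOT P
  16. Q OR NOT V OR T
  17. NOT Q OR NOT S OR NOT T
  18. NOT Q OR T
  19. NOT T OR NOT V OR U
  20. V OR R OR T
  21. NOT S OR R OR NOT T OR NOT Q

P=false,  Q=false,  R=true,  S=false,  T=false,  U=true,  V=false

Suppose T = false.
The clause (NOT Q) is unit, so Q = false.
The clause (NOT V) is unit, so V = false.
The clause (R) is unit, so R = true.
Suppose U = true.
Every clause is now satisfied; P, S are unconstrained.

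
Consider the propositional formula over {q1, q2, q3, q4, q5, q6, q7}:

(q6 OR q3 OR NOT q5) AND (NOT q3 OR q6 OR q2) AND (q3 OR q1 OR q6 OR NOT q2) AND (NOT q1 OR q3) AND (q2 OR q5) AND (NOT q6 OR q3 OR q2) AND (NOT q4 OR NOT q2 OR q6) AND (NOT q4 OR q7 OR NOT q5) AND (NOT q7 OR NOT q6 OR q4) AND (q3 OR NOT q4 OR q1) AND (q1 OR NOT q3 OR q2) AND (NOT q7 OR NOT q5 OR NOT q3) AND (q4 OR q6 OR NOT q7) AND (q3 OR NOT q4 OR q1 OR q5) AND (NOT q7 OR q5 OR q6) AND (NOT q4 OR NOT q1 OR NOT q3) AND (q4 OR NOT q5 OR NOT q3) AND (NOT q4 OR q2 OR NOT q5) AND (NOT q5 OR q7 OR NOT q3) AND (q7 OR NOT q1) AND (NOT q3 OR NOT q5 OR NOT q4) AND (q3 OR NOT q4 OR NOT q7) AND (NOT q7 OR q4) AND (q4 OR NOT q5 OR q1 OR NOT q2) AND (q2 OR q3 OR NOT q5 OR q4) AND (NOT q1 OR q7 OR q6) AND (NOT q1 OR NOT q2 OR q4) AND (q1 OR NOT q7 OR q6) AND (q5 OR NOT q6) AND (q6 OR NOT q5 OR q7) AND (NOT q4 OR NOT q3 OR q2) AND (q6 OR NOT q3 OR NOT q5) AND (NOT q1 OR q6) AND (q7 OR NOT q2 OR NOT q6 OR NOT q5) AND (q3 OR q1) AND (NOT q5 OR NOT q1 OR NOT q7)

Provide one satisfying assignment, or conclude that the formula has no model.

q1 ↦ false; q2 ↦ true; q3 ↦ true; q4 ↦ false; q5 ↦ false; q6 ↦ false; q7 ↦ false

Case q1 = false:
The clause (q3) is unit, so q3 = true.
The clause (q2) is unit, so q2 = true.
Case q4 = false:
The clause (NOT q5) is unit, so q5 = false.
The clause (NOT q7) is unit, so q7 = false.
The clause (NOT q6) is unit, so q6 = false.
All clauses are satisfied.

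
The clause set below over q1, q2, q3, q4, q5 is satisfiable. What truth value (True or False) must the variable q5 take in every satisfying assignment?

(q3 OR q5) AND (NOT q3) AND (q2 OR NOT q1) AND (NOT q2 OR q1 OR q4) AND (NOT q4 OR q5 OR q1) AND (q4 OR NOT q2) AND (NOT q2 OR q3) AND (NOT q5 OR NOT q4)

True

Suppose q5 = false.
From the singleton clause (q3), q3 = true.
That conflicts with the unit clause (NOT q3).
So every satisfying assignment has q5 = True.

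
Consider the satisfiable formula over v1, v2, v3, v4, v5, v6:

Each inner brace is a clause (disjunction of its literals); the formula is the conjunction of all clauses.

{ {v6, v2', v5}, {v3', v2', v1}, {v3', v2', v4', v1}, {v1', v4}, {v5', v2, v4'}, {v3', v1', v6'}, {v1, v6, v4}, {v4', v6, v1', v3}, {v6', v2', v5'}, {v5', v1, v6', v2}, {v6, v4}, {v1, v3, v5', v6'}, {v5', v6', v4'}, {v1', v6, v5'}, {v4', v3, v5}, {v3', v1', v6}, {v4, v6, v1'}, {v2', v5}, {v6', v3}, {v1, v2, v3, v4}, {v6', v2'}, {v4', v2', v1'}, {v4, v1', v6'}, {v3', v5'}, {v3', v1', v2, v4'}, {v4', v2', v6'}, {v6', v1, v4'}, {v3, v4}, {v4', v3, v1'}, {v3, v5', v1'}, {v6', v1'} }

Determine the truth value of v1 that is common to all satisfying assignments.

False

Suppose v1 = 1.
(v4) alone gives v4 = 1.
(v2') alone gives v2 = 0.
(v5') alone gives v5 = 0.
(v3) alone gives v3 = 1.
But (v3') is also a unit clause — contradiction.
So every satisfying assignment has v1 = False.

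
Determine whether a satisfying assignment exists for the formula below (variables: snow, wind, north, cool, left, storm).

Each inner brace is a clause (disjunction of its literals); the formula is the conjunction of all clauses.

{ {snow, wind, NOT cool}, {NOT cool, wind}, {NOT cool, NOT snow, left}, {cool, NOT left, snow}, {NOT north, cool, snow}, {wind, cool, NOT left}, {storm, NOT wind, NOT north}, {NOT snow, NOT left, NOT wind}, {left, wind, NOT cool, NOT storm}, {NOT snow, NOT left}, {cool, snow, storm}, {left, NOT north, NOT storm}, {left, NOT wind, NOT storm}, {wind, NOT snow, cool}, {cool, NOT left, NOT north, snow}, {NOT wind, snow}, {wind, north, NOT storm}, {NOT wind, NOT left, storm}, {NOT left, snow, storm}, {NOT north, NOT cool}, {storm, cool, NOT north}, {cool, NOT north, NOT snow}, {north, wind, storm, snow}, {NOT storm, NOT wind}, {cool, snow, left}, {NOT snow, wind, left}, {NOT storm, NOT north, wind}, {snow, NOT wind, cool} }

Branch on cool: set cool = false.
Branch on left: set left = false.
(snow) alone gives snow = true.
(wind) alone gives wind = true.
(NOT storm) alone gives storm = false.
(NOT north) alone gives north = false.
This assignment satisfies each clause.
A satisfying assignment: snow=true; wind=true; north=false; cool=false; left=false; storm=false.

Yes, satisfiable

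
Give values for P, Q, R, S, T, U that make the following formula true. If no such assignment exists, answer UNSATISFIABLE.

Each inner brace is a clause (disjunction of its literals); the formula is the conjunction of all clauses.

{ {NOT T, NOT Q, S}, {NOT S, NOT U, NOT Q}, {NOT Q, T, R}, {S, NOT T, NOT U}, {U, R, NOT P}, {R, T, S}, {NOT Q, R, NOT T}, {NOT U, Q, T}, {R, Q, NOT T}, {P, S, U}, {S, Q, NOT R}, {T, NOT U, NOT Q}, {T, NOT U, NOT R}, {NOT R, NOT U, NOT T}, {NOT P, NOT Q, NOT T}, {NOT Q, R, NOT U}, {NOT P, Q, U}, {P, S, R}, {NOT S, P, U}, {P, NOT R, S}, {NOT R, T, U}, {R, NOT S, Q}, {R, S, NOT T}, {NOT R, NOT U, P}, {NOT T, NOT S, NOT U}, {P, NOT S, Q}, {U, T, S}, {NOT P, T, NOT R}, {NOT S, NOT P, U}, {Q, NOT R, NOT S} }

Case T = false:
Case Q = false:
Unit clause (NOT U) forces U = false.
Unit clause (NOT P) forces P = false.
Unit clause (S) forces S = true.
But (NOT S) is also a unit clause — contradiction.
So Q must be the other value — set Q = true.
Unit clause (R) forces R = true.
Unit clause (NOT U) forces U = false.
But (U) is also a unit clause — contradiction.
Both values of Q lead to a conflict.
So T must be the other value — set T = true.
Case Q = false:
Unit clause (R) forces R = true.
Unit clause (S) forces S = true.
But (NOT S) is also a unit clause — contradiction.
So Q must be the other value — set Q = true.
Unit clause (S) forces S = true.
Unit clause (NOT U) forces U = false.
Unit clause (R) forces R = true.
Unit clause (NOT P) forces P = false.
But (P) is also a unit clause — contradiction.
Both values of Q lead to a conflict.
Both values of T lead to a conflict.

UNSATISFIABLE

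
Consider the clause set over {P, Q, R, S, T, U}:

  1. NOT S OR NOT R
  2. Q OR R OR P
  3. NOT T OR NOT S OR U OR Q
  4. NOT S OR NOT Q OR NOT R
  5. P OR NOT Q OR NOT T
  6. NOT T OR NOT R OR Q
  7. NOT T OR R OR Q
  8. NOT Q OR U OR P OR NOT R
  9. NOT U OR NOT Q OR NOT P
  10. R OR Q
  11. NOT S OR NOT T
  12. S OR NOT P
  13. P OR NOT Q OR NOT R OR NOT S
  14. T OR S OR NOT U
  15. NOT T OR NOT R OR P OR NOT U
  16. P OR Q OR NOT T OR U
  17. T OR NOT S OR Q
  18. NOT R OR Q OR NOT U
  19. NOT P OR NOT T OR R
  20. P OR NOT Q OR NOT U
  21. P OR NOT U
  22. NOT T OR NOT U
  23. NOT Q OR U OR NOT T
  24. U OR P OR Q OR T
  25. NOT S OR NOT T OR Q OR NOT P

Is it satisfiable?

Suppose S = true.
Unit clause (NOT R) forces R = false.
Unit clause (Q) forces Q = true.
Unit clause (NOT T) forces T = false.
Suppose U = false.
No clause remains; P is free.
A satisfying assignment: P: true, Q: true, R: false, S: true, T: false, U: false.

Yes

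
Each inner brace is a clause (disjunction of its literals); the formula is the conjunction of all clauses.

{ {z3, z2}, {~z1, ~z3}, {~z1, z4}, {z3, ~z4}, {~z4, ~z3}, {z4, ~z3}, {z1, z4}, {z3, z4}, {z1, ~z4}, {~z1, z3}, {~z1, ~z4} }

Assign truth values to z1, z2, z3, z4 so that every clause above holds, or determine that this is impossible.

UNSATISFIABLE

Try z3 = 1.
(~z1) alone gives z1 = 0.
(~z4) alone gives z4 = 0.
Now (z4) is unsatisfied and unit — conflict.
That branch fails; take z3 = 0 instead.
(z2) alone gives z2 = 1.
(~z4) alone gives z4 = 0.
Now (z4) is unsatisfied and unit — conflict.
Both values of z3 lead to a conflict.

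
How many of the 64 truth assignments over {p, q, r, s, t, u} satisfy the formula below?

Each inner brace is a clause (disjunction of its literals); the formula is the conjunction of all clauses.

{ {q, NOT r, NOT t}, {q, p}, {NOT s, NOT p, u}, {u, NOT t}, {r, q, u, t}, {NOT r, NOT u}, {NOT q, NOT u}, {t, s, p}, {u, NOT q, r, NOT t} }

9

There are 2^6 = 64 truth assignments over (p, q, r, s, t, u).
Split on u. With u = true, the clauses containing u are satisfied and NOT u drops from the rest; 4 of the 2^5 = 32 assignments to the other variables satisfy what remains.
With u = false, by the same count on the reduced clause set, 5 assignments work.
(One model: p=F, q=T, r=F, s=T, t=F, u=F.)
Total: 4 + 5 = 9.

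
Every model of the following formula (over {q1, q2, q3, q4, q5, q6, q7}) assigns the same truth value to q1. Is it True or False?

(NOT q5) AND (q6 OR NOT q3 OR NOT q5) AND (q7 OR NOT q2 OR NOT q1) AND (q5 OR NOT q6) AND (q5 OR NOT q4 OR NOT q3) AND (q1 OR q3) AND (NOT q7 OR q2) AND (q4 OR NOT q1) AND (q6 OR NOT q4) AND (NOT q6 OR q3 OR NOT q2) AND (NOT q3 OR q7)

False

Suppose q1 = true.
(NOT q5) alone gives q5 = false.
(NOT q6) alone gives q6 = false.
(q4) alone gives q4 = true.
But (NOT q4) is also a unit clause — contradiction.
So every satisfying assignment has q1 = False.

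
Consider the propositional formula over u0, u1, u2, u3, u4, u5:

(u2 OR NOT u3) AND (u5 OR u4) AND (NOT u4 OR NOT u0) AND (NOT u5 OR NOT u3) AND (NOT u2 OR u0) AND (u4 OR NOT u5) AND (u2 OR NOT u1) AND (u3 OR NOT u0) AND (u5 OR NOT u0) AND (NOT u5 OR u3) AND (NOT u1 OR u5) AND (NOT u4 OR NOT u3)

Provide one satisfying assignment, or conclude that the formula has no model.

u0 ↦ false; u1 ↦ false; u2 ↦ false; u3 ↦ false; u4 ↦ true; u5 ↦ false

Case u2 = false:
The clause (NOT u3) is unit, so u3 = false.
The clause (NOT u1) is unit, so u1 = false.
The clause (NOT u0) is unit, so u0 = false.
The clause (NOT u5) is unit, so u5 = false.
The clause (u4) is unit, so u4 = true.
All clauses are satisfied.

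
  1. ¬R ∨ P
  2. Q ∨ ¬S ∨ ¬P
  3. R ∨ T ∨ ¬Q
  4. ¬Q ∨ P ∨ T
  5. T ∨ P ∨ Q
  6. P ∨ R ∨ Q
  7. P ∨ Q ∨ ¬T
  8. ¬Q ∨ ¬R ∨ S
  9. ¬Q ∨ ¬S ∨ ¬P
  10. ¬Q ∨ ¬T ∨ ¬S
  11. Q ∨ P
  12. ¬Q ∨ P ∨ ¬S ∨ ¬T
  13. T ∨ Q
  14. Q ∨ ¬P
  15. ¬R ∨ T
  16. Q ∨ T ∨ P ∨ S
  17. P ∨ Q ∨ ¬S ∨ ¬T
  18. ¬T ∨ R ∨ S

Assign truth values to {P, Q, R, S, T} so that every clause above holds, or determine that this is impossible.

Branch on R: set R = False.
Branch on T: set T = True.
Unit clause (S) forces S = True.
Unit clause (¬Q) forces Q = False.
Unit clause (¬P) forces P = False.
That conflicts with the unit clause (P).
Backtrack on T: now try T = False.
Unit clause (¬Q) forces Q = False.
That conflicts with the unit clause (Q).
Both values of T lead to a conflict.
Backtrack on R: now try R = True.
Unit clause (P) forces P = True.
Unit clause (Q) forces Q = True.
Unit clause (S) forces S = True.
That conflicts with the unit clause (¬S).
Both values of R lead to a conflict.

UNSATISFIABLE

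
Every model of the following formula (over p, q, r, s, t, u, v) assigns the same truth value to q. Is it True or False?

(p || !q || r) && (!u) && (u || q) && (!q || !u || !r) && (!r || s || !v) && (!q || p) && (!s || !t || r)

Suppose q = false.
(!u) alone gives u = false.
But (u) is also a unit clause — contradiction.
So every satisfying assignment has q = True.

True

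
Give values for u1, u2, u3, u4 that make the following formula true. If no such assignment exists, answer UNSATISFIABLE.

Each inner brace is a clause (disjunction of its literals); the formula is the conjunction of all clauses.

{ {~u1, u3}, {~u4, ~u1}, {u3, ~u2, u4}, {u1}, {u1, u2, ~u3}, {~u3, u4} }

UNSATISFIABLE

Unit clause (u1) forces u1 = 1.
Unit clause (u3) forces u3 = 1.
Unit clause (~u4) forces u4 = 0.
That conflicts with the unit clause (u4).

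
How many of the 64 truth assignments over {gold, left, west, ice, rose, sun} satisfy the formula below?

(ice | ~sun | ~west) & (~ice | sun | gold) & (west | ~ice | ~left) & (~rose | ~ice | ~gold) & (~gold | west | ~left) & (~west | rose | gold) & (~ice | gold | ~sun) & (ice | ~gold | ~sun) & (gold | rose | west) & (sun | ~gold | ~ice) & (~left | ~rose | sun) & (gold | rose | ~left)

12

There are 2^6 = 64 truth assignments over (gold, left, west, ice, rose, sun).
Split on gold. With gold = 1, the clauses containing gold are satisfied and ~gold drops from the rest; 8 of the 2^5 = 32 assignments to the other variables satisfy what remains.
With gold = 0, by the same count on the reduced clause set, 4 assignments work.
(One model: gold=F, left=F, west=F, ice=F, rose=T, sun=F.)
Total: 8 + 4 = 12.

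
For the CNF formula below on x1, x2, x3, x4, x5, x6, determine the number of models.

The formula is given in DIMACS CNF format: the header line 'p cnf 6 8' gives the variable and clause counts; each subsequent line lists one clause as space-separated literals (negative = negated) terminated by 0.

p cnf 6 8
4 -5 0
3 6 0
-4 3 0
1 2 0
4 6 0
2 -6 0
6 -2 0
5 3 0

8

There are 2^6 = 64 truth assignments over (x1, x2, x3, x4, x5, x6).
Split on x5. With x5 = True, the clauses containing x5 are satisfied and ¬x5 drops from the rest; 3 of the 2^5 = 32 assignments to the other variables satisfy what remains.
With x5 = False, by the same count on the reduced clause set, 5 assignments work.
(One model: x1=F, x2=T, x3=T, x4=F, x5=F, x6=T.)
Total: 3 + 5 = 8.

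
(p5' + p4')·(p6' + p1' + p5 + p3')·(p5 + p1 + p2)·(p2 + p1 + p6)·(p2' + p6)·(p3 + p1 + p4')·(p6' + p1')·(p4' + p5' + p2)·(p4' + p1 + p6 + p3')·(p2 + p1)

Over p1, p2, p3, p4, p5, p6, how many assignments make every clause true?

There are 2^6 = 64 truth assignments over (p1, p2, p3, p4, p5, p6).
Split on p3. With p3 = 1, the clauses containing p3 are satisfied and p3' drops from the rest; 6 of the 2^5 = 32 assignments to the other variables satisfy what remains.
With p3 = 0, by the same count on the reduced clause set, 5 assignments work.
(One model: p1=F, p2=T, p3=F, p4=F, p5=F, p6=T.)
Total: 6 + 5 = 11.

11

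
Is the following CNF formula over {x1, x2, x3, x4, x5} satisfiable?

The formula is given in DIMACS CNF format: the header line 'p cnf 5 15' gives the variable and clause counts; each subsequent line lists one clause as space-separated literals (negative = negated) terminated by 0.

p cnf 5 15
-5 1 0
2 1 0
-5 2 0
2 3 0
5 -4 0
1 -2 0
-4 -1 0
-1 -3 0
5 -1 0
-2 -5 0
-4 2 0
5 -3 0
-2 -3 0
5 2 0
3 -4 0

Unsatisfiable

Suppose x5 = False.
The clause (¬x4) is unit, so x4 = False.
The clause (¬x1) is unit, so x1 = False.
The clause (x2) is unit, so x2 = True.
But (¬x2) is also a unit clause — contradiction.
Backtrack on x5: now try x5 = True.
The clause (x1) is unit, so x1 = True.
The clause (x2) is unit, so x2 = True.
But (¬x2) is also a unit clause — contradiction.
Neither x5 = True nor x5 = False works.
No assignment satisfies every clause.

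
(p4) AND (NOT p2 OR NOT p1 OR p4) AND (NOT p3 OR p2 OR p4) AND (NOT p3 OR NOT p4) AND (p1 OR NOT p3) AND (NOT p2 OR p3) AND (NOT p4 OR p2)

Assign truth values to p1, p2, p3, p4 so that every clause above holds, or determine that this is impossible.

The clause (p4) is unit, so p4 = true.
The clause (NOT p3) is unit, so p3 = false.
The clause (NOT p2) is unit, so p2 = false.
But (p2) is also a unit clause — contradiction.

UNSATISFIABLE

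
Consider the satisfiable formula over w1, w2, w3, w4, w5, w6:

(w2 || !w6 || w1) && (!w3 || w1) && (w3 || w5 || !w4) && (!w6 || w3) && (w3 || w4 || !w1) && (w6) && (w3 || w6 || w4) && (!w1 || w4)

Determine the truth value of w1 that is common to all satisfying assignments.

Suppose w1 = false.
The clause (!w3) is unit, so w3 = false.
The clause (!w6) is unit, so w6 = false.
That conflicts with the unit clause (w6).
So every satisfying assignment has w1 = True.

True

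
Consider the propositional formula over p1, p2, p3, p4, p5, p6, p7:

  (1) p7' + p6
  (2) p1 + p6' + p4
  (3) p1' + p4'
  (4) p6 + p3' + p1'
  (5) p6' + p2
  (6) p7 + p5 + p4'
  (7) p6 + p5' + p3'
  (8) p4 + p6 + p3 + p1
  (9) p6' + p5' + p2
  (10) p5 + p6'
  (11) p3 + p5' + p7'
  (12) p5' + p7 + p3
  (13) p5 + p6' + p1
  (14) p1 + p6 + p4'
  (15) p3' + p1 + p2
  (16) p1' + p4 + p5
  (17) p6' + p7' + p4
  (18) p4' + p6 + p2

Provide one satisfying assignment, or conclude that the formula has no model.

Suppose p7 = 0.
Suppose p1 = 1.
Unit clause (p4') forces p4 = 0.
Unit clause (p5) forces p5 = 1.
Unit clause (p3) forces p3 = 1.
Unit clause (p6) forces p6 = 1.
Unit clause (p2) forces p2 = 1.
Every clause now holds.

p1: 1, p2: 1, p3: 1, p4: 0, p5: 1, p6: 1, p7: 0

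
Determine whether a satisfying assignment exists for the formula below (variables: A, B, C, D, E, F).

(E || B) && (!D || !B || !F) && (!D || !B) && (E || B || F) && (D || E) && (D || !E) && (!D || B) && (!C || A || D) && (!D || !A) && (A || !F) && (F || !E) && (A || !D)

No, unsatisfiable

Suppose E = true.
The clause (D) is unit, so D = true.
The clause (!B) is unit, so B = false.
But (B) is also a unit clause — contradiction.
Undo E and try E = false.
The clause (B) is unit, so B = true.
The clause (!D) is unit, so D = false.
But (D) is also a unit clause — contradiction.
Both values of E lead to a conflict.
No assignment satisfies every clause.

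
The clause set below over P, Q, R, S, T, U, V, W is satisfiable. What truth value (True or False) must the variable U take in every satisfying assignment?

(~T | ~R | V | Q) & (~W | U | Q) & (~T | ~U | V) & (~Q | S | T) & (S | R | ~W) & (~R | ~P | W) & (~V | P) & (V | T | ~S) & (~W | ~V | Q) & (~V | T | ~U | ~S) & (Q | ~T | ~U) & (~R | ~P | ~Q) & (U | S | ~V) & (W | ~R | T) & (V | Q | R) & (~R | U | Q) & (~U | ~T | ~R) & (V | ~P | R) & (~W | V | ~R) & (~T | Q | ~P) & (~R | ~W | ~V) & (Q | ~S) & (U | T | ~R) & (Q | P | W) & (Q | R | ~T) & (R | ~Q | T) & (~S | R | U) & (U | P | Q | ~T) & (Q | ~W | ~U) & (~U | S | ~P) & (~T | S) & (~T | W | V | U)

True

Suppose U = 0.
Case W = 0:
Case R = 0:
The clause (~S) is unit, so S = 0.
The clause (~V) is unit, so V = 0.
The clause (Q) is unit, so Q = 1.
The clause (T) is unit, so T = 1.
But (~T) is also a unit clause — contradiction.
Backtrack on R: now try R = 1.
The clause (~P) is unit, so P = 0.
The clause (~V) is unit, so V = 0.
The clause (T) is unit, so T = 1.
But (~T) is also a unit clause — contradiction.
Neither R = 1 nor R = 0 works.
Backtrack on W: now try W = 1.
The clause (Q) is unit, so Q = 1.
Case S = 1:
The clause (R) is unit, so R = 1.
The clause (~P) is unit, so P = 0.
The clause (~V) is unit, so V = 0.
But (V) is also a unit clause — contradiction.
Backtrack on S: now try S = 0.
The clause (T) is unit, so T = 1.
But (~T) is also a unit clause — contradiction.
Neither S = 1 nor S = 0 works.
Neither W = 1 nor W = 0 works.
So every satisfying assignment has U = True.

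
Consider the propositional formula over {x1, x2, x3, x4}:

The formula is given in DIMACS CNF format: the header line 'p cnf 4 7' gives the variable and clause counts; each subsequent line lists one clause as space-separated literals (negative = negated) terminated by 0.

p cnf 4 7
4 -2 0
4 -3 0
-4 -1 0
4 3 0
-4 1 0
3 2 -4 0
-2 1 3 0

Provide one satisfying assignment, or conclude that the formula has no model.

Suppose x4 = True.
The clause (¬x1) is unit, so x1 = False.
That conflicts with the unit clause (x1).
So x4 must be the other value — set x4 = False.
The clause (¬x2) is unit, so x2 = False.
The clause (¬x3) is unit, so x3 = False.
That conflicts with the unit clause (x3).
Either choice for x4 ends in contradiction.

UNSATISFIABLE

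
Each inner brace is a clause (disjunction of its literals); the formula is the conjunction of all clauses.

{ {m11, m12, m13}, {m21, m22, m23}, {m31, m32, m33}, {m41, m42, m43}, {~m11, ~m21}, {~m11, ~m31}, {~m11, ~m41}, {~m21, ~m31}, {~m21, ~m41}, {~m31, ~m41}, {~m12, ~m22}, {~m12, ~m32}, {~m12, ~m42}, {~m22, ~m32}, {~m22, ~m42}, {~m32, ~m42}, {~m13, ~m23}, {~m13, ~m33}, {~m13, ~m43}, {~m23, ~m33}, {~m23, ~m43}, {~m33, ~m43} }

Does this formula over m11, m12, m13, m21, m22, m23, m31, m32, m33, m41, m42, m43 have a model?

No, unsatisfiable

Branch on m11: set m11 = 0.
Branch on m12: set m12 = 1.
(~m22) alone gives m22 = 0.
(~m32) alone gives m32 = 0.
(~m42) alone gives m42 = 0.
Branch on m21: set m21 = 1.
(~m31) alone gives m31 = 0.
(m33) alone gives m33 = 1.
(~m41) alone gives m41 = 0.
(m43) alone gives m43 = 1.
That conflicts with the unit clause (~m43).
Backtrack on m21: now try m21 = 0.
(m23) alone gives m23 = 1.
(~m13) alone gives m13 = 0.
(~m33) alone gives m33 = 0.
(m31) alone gives m31 = 1.
(~m41) alone gives m41 = 0.
(m43) alone gives m43 = 1.
That conflicts with the unit clause (~m43).
Neither m21 = 1 nor m21 = 0 works.
Backtrack on m12: now try m12 = 0.
(m13) alone gives m13 = 1.
(~m23) alone gives m23 = 0.
(~m33) alone gives m33 = 0.
(~m43) alone gives m43 = 0.
Branch on m21: set m21 = 1.
(~m31) alone gives m31 = 0.
(m32) alone gives m32 = 1.
(~m41) alone gives m41 = 0.
(m42) alone gives m42 = 1.
That conflicts with the unit clause (~m42).
Backtrack on m21: now try m21 = 0.
(m22) alone gives m22 = 1.
(~m32) alone gives m32 = 0.
(m31) alone gives m31 = 1.
(~m41) alone gives m41 = 0.
(m42) alone gives m42 = 1.
That conflicts with the unit clause (~m42).
Neither m21 = 1 nor m21 = 0 works.
Neither m12 = 1 nor m12 = 0 works.
Backtrack on m11: now try m11 = 1.
(~m21) alone gives m21 = 0.
(~m31) alone gives m31 = 0.
(~m41) alone gives m41 = 0.
Branch on m22: set m22 = 1.
(~m12) alone gives m12 = 0.
(~m32) alone gives m32 = 0.
(m33) alone gives m33 = 1.
(~m42) alone gives m42 = 0.
(m43) alone gives m43 = 1.
That conflicts with the unit clause (~m43).
Backtrack on m22: now try m22 = 0.
(m23) alone gives m23 = 1.
(~m13) alone gives m13 = 0.
(~m33) alone gives m33 = 0.
(m32) alone gives m32 = 1.
(~m12) alone gives m12 = 0.
(~m42) alone gives m42 = 0.
(m43) alone gives m43 = 1.
That conflicts with the unit clause (~m43).
Neither m22 = 1 nor m22 = 0 works.
Neither m11 = 1 nor m11 = 0 works.
No assignment satisfies every clause.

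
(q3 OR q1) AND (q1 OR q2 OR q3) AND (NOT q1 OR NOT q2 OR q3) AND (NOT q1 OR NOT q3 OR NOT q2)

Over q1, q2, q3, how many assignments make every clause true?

4

There are 2^3 = 8 truth assignments over (q1, q2, q3).
Check each against the 4 clauses (columns in the order q1, q2, q3):
  F F F  ✗ fails (q3 OR q1)
  F F T  ✓ satisfies all
  F T F  ✗ fails (q3 OR q1)
  F T T  ✓ satisfies all
  T F F  ✓ satisfies all
  T F T  ✓ satisfies all
  T T F  ✗ fails (NOT q1 OR NOT q2 OR q3)
  T T T  ✗ fails (NOT q1 OR NOT q3 OR NOT q2)
4 of the 8 rows are models.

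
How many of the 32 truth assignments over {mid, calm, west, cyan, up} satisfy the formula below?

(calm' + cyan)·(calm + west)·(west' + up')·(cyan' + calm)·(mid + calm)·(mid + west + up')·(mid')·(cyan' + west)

There are 2^5 = 32 truth assignments over (mid, calm, west, cyan, up).
Split on up. With up = 1, the clauses containing up are satisfied and up' drops from the rest; 0 of the 2^4 = 16 assignments to the other variables satisfy what remains.
With up = 0, by the same count on the reduced clause set, 1 assignment works.
(One model: mid=F, calm=T, west=T, cyan=T, up=F.)
Total: 0 + 1 = 1.

1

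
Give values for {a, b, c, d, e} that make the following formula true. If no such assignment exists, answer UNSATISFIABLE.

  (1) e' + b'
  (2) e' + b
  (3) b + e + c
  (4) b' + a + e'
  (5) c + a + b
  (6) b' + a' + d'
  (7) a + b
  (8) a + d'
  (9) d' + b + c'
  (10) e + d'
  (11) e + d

Case e = 0:
The clause (d') is unit, so d = 0.
But (d) is also a unit clause — contradiction.
That branch fails; take e = 1 instead.
The clause (b') is unit, so b = 0.
But (b) is also a unit clause — contradiction.
Either choice for e ends in contradiction.

UNSATISFIABLE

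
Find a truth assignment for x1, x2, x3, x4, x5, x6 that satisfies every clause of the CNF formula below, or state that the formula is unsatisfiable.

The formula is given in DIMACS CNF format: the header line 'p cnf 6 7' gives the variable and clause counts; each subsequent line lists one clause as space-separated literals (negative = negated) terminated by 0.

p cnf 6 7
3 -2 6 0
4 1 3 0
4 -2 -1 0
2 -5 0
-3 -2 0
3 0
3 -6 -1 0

x1=True,  x2=False,  x3=True,  x4=True,  x5=False,  x6=False

(x3) alone gives x3 = True.
(¬x2) alone gives x2 = False.
(¬x5) alone gives x5 = False.
Every clause is now satisfied; x1, x4, x6 are unconstrained.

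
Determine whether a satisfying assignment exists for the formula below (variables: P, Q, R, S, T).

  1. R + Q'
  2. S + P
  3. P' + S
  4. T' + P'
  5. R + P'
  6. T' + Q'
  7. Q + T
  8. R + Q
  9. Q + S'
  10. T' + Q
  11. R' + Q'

No

Suppose R = 1.
The clause (Q') is unit, so Q = 0.
The clause (T) is unit, so T = 1.
That conflicts with the unit clause (T').
That branch fails; take R = 0 instead.
The clause (Q') is unit, so Q = 0.
That conflicts with the unit clause (Q).
Neither R = 1 nor R = 0 works.
No assignment satisfies every clause.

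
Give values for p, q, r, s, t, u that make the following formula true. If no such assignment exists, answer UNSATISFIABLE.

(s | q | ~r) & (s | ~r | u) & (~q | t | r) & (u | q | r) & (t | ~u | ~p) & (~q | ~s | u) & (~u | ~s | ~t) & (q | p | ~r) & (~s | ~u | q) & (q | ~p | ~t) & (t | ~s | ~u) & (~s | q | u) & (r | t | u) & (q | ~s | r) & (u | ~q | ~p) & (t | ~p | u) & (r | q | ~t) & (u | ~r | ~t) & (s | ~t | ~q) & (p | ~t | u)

Suppose s = 0.
Suppose q = 0.
The clause (~r) is unit, so r = 0.
The clause (u) is unit, so u = 1.
The clause (~t) is unit, so t = 0.
The clause (~p) is unit, so p = 0.
All clauses are satisfied.

p=0; q=0; r=0; s=0; t=0; u=1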